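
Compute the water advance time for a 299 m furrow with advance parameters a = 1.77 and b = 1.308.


t = (L/a)^(1/b)
t = (299/1.77)^(1/1.308)
t = 168.926554^(1/1.308)

50.4816 min


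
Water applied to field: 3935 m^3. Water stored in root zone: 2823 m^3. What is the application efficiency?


Ea = V_root / V_field * 100 = 2823 / 3935 * 100 = 71.7408%

71.7408 %


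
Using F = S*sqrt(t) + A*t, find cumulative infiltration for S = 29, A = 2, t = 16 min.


F = S*sqrt(t) + A*t
F = 29*sqrt(16) + 2*16
F = 29*4.000000 + 32

148.0000 mm


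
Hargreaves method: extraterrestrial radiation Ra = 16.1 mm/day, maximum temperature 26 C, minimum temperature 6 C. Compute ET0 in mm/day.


Tmean = (Tmax + Tmin)/2 = (26 + 6)/2 = 16.0
ET0 = 0.0023 * 16.1 * (16.0 + 17.8) * sqrt(26 - 6)
ET0 = 0.0023 * 16.1 * 33.8 * 4.472136

5.5974 mm/day


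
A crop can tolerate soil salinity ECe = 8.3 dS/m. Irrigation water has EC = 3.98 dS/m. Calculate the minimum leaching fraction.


LR = ECiw / (5*ECe - ECiw)
LR = 3.98 / (5*8.3 - 3.98)
LR = 3.98 / 37.5200

0.1061


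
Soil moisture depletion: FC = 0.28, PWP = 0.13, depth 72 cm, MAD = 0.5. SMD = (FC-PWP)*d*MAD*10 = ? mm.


SMD = (FC - PWP) * d * MAD * 10
SMD = (0.28 - 0.13) * 72 * 0.5 * 10
SMD = 0.1500 * 72 * 0.5 * 10

54.0000 mm


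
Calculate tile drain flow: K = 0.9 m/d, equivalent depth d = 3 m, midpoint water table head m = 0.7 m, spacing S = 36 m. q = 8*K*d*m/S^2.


q = 8*K*d*m/S^2
q = 8*0.9*3*0.7/36^2
q = 15.1200 / 1296

0.0117 m/d


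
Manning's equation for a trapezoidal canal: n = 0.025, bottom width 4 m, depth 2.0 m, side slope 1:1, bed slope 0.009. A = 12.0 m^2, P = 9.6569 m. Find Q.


R = A/P = 12.0/9.6569 = 1.242635
Q = (1/0.025) * 12.0 * 1.242635^(2/3) * 0.009^0.5

52.6330 m^3/s


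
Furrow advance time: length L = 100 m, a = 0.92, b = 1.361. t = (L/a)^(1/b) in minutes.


t = (L/a)^(1/b)
t = (100/0.92)^(1/1.361)
t = 108.695652^(1/1.361)

31.3411 min


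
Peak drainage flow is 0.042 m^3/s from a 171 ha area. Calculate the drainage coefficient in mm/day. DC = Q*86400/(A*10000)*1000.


DC = Q * 86400 / (A * 10000) * 1000
DC = 0.042 * 86400 / (171 * 10000) * 1000
DC = 3628800.0000 / 1710000

2.1221 mm/day


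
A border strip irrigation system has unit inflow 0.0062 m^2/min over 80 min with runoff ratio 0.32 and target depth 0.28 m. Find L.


L = q*t/((1+r)*Z)
L = 0.0062*80/((1+0.32)*0.28)
L = 0.496/0.3696

1.3420 m


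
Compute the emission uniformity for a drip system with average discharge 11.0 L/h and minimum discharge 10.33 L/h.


EU = (q_min/q_avg)*100 = (10.33/11.0)*100 = 93.9091%

93.9091 %


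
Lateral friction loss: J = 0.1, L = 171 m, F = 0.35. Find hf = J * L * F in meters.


hf = J * L * F = 0.1 * 171 * 0.35 = 5.9850 m

5.9850 m


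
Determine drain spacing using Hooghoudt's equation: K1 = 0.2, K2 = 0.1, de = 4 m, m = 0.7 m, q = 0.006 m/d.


S^2 = 8*K2*de*m/q + 4*K1*m^2/q
S^2 = 8*0.1*4*0.7/0.006 + 4*0.2*0.7^2/0.006
S = sqrt(438.6667)

20.9444 m


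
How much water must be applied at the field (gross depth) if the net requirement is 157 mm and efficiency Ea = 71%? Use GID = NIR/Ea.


Ea = 71% = 0.71
GID = NIR / Ea = 157 / 0.71 = 221.1268 mm

221.1268 mm


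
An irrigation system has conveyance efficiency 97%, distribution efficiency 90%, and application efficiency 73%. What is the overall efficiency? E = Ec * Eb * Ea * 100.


Ec = 0.97, Eb = 0.9, Ea = 0.73
E = 0.97 * 0.9 * 0.73 * 100 = 63.7290%

63.7290 %


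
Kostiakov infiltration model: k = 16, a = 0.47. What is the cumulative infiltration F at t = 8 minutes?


F = k * t^a = 16 * 8^0.47
F = 16 * 2.657372

42.5180 mm


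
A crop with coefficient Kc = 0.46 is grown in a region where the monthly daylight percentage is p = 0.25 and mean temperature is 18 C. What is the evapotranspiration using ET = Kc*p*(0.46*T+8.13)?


ET = Kc * p * (0.46*T + 8.13)
ET = 0.46 * 0.25 * (0.46*18 + 8.13)
ET = 0.46 * 0.25 * 16.4100

1.8872 mm/day


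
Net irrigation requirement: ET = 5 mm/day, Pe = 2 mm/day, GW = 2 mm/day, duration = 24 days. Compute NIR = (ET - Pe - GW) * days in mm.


Daily deficit = ET - Pe - GW = 5 - 2 - 2 = 1 mm/day
NIR = 1 * 24 = 24 mm

24.0000 mm


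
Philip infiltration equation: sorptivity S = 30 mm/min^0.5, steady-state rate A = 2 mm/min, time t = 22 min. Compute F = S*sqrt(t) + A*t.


F = S*sqrt(t) + A*t
F = 30*sqrt(22) + 2*22
F = 30*4.690416 + 44

184.7125 mm


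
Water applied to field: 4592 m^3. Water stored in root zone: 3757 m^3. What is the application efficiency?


Ea = V_root / V_field * 100 = 3757 / 4592 * 100 = 81.8162%

81.8162 %


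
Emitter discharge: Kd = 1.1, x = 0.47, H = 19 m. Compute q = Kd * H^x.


q = Kd * H^x = 1.1 * 19^0.47 = 1.1 * 3.990379

4.3894 L/h


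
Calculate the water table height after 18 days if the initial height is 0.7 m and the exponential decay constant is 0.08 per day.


m = m0 * exp(-k*t)
m = 0.7 * exp(-0.08 * 18)
m = 0.7 * exp(-1.4400)

0.1658 m


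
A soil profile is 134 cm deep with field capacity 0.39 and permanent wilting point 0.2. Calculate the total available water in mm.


AWC = (FC - PWP) * d * 10
AWC = (0.39 - 0.2) * 134 * 10
AWC = 0.1900 * 134 * 10

254.6000 mm


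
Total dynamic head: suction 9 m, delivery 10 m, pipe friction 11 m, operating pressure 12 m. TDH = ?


TDH = Hs + Hd + hf + Hp = 9 + 10 + 11 + 12 = 42

42 m


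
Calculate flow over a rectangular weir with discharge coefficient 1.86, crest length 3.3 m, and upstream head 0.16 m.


Q = C * L * H^(3/2) = 1.86 * 3.3 * 0.16^1.5 = 1.86 * 3.3 * 0.064000

0.3928 m^3/s


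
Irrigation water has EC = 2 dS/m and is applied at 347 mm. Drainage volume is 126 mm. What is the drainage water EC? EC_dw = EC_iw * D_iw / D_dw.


EC_dw = EC_iw * D_iw / D_dw
EC_dw = 2 * 347 / 126
EC_dw = 694 / 126

5.5079 dS/m


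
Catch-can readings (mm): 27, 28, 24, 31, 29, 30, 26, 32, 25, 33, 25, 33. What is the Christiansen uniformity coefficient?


mean = 28.583333 mm
MAD = 2.750000 mm
CU = (1 - 2.750000/28.583333)*100

90.3790 %


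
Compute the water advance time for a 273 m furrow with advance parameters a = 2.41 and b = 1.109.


t = (L/a)^(1/b)
t = (273/2.41)^(1/1.109)
t = 113.278008^(1/1.109)

71.1624 min


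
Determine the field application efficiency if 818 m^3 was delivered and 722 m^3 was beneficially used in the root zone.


Ea = V_root / V_field * 100 = 722 / 818 * 100 = 88.2641%

88.2641 %


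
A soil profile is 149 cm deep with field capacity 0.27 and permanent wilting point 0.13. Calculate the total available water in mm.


AWC = (FC - PWP) * d * 10
AWC = (0.27 - 0.13) * 149 * 10
AWC = 0.1400 * 149 * 10

208.6000 mm


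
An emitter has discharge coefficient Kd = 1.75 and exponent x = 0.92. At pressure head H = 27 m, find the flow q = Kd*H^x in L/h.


q = Kd * H^x = 1.75 * 27^0.92 = 1.75 * 20.742193

36.2988 L/h


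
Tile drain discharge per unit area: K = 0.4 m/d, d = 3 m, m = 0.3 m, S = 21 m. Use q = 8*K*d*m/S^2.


q = 8*K*d*m/S^2
q = 8*0.4*3*0.3/21^2
q = 2.8800 / 441

0.0065 m/d


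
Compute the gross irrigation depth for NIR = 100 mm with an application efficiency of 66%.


Ea = 66% = 0.66
GID = NIR / Ea = 100 / 0.66 = 151.5152 mm

151.5152 mm


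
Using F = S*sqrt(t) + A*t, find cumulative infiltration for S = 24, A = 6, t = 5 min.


F = S*sqrt(t) + A*t
F = 24*sqrt(5) + 6*5
F = 24*2.236068 + 30

83.6656 mm


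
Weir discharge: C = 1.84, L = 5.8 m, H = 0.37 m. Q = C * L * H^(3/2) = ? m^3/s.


Q = C * L * H^(3/2) = 1.84 * 5.8 * 0.37^1.5 = 1.84 * 5.8 * 0.225062

2.4019 m^3/s


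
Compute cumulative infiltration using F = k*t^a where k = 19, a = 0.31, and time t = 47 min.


F = k * t^a = 19 * 47^0.31
F = 19 * 3.298757

62.6764 mm


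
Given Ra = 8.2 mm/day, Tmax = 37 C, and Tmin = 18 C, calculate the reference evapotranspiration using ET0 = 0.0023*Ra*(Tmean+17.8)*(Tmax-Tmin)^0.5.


Tmean = (Tmax + Tmin)/2 = (37 + 18)/2 = 27.5
ET0 = 0.0023 * 8.2 * (27.5 + 17.8) * sqrt(37 - 18)
ET0 = 0.0023 * 8.2 * 45.3 * 4.358899

3.7241 mm/day


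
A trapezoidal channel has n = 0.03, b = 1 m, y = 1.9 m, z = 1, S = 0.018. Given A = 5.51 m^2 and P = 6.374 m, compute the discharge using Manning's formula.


R = A/P = 5.51/6.374 = 0.864449
Q = (1/0.03) * 5.51 * 0.864449^(2/3) * 0.018^0.5

22.3611 m^3/s


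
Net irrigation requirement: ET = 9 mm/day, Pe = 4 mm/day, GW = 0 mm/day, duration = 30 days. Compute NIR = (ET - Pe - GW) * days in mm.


Daily deficit = ET - Pe - GW = 9 - 4 - 0 = 5 mm/day
NIR = 5 * 30 = 150 mm

150.0000 mm


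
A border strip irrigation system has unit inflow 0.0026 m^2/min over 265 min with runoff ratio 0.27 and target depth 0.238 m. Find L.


L = q*t/((1+r)*Z)
L = 0.0026*265/((1+0.27)*0.238)
L = 0.689/0.30226

2.2795 m


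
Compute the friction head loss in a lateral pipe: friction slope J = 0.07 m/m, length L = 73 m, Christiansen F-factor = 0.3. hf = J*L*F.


hf = J * L * F = 0.07 * 73 * 0.3 = 1.5330 m

1.5330 m


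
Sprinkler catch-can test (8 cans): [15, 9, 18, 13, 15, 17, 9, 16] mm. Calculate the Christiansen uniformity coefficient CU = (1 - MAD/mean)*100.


mean = 14.000000 mm
MAD = 2.750000 mm
CU = (1 - 2.750000/14.000000)*100

80.3571 %


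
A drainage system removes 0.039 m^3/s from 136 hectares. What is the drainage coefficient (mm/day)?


DC = Q * 86400 / (A * 10000) * 1000
DC = 0.039 * 86400 / (136 * 10000) * 1000
DC = 3369600.0000 / 1360000

2.4776 mm/day


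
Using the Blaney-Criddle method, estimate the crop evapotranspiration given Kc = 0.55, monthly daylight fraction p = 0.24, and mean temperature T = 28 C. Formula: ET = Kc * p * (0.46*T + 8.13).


ET = Kc * p * (0.46*T + 8.13)
ET = 0.55 * 0.24 * (0.46*28 + 8.13)
ET = 0.55 * 0.24 * 21.0100

2.7733 mm/day


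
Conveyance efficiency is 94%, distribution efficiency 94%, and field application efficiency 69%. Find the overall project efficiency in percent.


Ec = 0.94, Eb = 0.94, Ea = 0.69
E = 0.94 * 0.94 * 0.69 * 100 = 60.9684%

60.9684 %


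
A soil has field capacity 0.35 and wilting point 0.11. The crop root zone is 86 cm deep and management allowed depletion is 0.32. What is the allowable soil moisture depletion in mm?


SMD = (FC - PWP) * d * MAD * 10
SMD = (0.35 - 0.11) * 86 * 0.32 * 10
SMD = 0.2400 * 86 * 0.32 * 10

66.0480 mm


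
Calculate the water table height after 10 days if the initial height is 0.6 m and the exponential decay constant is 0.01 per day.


m = m0 * exp(-k*t)
m = 0.6 * exp(-0.01 * 10)
m = 0.6 * exp(-0.1000)

0.5429 m


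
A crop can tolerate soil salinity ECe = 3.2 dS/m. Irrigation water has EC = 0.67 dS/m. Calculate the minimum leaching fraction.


LR = ECiw / (5*ECe - ECiw)
LR = 0.67 / (5*3.2 - 0.67)
LR = 0.67 / 15.3300

0.0437


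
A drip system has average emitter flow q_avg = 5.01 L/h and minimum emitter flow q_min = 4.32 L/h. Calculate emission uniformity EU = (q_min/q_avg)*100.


EU = (q_min/q_avg)*100 = (4.32/5.01)*100 = 86.2275%

86.2275 %


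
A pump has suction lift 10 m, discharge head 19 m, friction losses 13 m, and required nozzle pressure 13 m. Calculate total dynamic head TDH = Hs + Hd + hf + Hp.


TDH = Hs + Hd + hf + Hp = 10 + 19 + 13 + 13 = 55

55 m


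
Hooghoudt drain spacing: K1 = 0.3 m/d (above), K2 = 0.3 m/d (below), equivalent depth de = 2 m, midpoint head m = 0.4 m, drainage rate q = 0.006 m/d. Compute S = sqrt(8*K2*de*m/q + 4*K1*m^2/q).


S^2 = 8*K2*de*m/q + 4*K1*m^2/q
S^2 = 8*0.3*2*0.4/0.006 + 4*0.3*0.4^2/0.006
S = sqrt(352.0000)

18.7617 m


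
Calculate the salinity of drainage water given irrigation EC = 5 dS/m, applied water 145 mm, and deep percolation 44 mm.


EC_dw = EC_iw * D_iw / D_dw
EC_dw = 5 * 145 / 44
EC_dw = 725 / 44

16.4773 dS/m


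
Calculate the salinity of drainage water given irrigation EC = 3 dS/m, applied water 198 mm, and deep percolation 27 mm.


EC_dw = EC_iw * D_iw / D_dw
EC_dw = 3 * 198 / 27
EC_dw = 594 / 27

22.0000 dS/m


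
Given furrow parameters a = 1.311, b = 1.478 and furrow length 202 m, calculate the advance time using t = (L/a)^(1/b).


t = (L/a)^(1/b)
t = (202/1.311)^(1/1.478)
t = 154.080854^(1/1.478)

30.2140 min


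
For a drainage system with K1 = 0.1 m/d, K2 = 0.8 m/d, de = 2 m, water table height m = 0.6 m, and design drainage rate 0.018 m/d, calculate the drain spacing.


S^2 = 8*K2*de*m/q + 4*K1*m^2/q
S^2 = 8*0.8*2*0.6/0.018 + 4*0.1*0.6^2/0.018
S = sqrt(434.6667)

20.8487 m


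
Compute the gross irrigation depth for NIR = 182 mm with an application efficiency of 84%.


Ea = 84% = 0.84
GID = NIR / Ea = 182 / 0.84 = 216.6667 mm

216.6667 mm


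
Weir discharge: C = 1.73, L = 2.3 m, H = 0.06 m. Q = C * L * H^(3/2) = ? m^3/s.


Q = C * L * H^(3/2) = 1.73 * 2.3 * 0.06^1.5 = 1.73 * 2.3 * 0.014697

0.0585 m^3/s


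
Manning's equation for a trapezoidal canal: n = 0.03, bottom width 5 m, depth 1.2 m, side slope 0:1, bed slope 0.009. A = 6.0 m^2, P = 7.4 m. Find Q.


R = A/P = 6.0/7.4 = 0.810811
Q = (1/0.03) * 6.0 * 0.810811^(2/3) * 0.009^0.5

16.4980 m^3/s


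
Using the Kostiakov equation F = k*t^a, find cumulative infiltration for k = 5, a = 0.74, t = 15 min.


F = k * t^a = 5 * 15^0.74
F = 5 * 7.418354

37.0918 mm


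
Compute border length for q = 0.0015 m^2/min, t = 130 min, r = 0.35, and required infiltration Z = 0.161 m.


L = q*t/((1+r)*Z)
L = 0.0015*130/((1+0.35)*0.161)
L = 0.195/0.21735

0.8972 m


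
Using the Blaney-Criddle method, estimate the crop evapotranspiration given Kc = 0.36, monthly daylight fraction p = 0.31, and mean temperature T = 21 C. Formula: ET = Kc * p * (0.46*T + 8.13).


ET = Kc * p * (0.46*T + 8.13)
ET = 0.36 * 0.31 * (0.46*21 + 8.13)
ET = 0.36 * 0.31 * 17.7900

1.9854 mm/day


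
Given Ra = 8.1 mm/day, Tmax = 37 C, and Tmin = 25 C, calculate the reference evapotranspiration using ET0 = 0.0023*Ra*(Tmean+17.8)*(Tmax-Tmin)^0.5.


Tmean = (Tmax + Tmin)/2 = (37 + 25)/2 = 31.0
ET0 = 0.0023 * 8.1 * (31.0 + 17.8) * sqrt(37 - 25)
ET0 = 0.0023 * 8.1 * 48.8 * 3.464102

3.1494 mm/day


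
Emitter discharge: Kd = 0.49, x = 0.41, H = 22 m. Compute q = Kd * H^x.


q = Kd * H^x = 0.49 * 22^0.41 = 0.49 * 3.551349

1.7402 L/h


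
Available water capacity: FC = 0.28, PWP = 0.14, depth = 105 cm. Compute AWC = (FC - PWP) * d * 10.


AWC = (FC - PWP) * d * 10
AWC = (0.28 - 0.14) * 105 * 10
AWC = 0.1400 * 105 * 10

147.0000 mm


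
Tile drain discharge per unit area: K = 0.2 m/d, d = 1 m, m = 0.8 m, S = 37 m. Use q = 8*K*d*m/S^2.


q = 8*K*d*m/S^2
q = 8*0.2*1*0.8/37^2
q = 1.2800 / 1369

9.3499e-04 m/d


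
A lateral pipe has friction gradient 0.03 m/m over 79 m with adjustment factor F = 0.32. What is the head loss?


hf = J * L * F = 0.03 * 79 * 0.32 = 0.7584 m

0.7584 m


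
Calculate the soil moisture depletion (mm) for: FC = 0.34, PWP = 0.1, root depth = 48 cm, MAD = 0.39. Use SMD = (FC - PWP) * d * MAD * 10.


SMD = (FC - PWP) * d * MAD * 10
SMD = (0.34 - 0.1) * 48 * 0.39 * 10
SMD = 0.2400 * 48 * 0.39 * 10

44.9280 mm


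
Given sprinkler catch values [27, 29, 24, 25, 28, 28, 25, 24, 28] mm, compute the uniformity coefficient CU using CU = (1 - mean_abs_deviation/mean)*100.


mean = 26.444444 mm
MAD = 1.728395 mm
CU = (1 - 1.728395/26.444444)*100

93.4641 %


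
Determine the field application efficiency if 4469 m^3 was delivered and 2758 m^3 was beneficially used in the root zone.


Ea = V_root / V_field * 100 = 2758 / 4469 * 100 = 61.7140%

61.7140 %


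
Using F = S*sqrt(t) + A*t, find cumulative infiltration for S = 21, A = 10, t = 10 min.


F = S*sqrt(t) + A*t
F = 21*sqrt(10) + 10*10
F = 21*3.162278 + 100

166.4078 mm


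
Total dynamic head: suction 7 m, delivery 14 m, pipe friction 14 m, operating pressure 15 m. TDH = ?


TDH = Hs + Hd + hf + Hp = 7 + 14 + 14 + 15 = 50

50 m


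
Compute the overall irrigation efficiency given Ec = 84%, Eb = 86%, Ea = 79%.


Ec = 0.84, Eb = 0.86, Ea = 0.79
E = 0.84 * 0.86 * 0.79 * 100 = 57.0696%

57.0696 %


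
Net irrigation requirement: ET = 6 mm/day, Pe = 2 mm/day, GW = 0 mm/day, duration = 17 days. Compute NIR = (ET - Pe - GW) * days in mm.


Daily deficit = ET - Pe - GW = 6 - 2 - 0 = 4 mm/day
NIR = 4 * 17 = 68 mm

68.0000 mm


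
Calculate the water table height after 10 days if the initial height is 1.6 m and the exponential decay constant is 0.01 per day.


m = m0 * exp(-k*t)
m = 1.6 * exp(-0.01 * 10)
m = 1.6 * exp(-0.1000)

1.4477 m


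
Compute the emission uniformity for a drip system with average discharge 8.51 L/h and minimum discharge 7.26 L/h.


EU = (q_min/q_avg)*100 = (7.26/8.51)*100 = 85.3114%

85.3114 %


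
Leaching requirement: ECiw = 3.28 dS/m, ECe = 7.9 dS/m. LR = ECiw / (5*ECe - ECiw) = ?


LR = ECiw / (5*ECe - ECiw)
LR = 3.28 / (5*7.9 - 3.28)
LR = 3.28 / 36.2200

0.0906


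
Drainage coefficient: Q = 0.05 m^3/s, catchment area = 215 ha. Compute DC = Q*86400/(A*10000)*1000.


DC = Q * 86400 / (A * 10000) * 1000
DC = 0.05 * 86400 / (215 * 10000) * 1000
DC = 4320000.0000 / 2150000

2.0093 mm/day


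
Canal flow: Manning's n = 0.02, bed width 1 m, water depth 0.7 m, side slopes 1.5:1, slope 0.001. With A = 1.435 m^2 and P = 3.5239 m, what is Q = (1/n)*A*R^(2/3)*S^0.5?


R = A/P = 1.435/3.5239 = 0.407219
Q = (1/0.02) * 1.435 * 0.407219^(2/3) * 0.001^0.5

1.2465 m^3/s


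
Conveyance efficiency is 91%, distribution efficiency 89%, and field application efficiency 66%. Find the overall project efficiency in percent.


Ec = 0.91, Eb = 0.89, Ea = 0.66
E = 0.91 * 0.89 * 0.66 * 100 = 53.4534%

53.4534 %


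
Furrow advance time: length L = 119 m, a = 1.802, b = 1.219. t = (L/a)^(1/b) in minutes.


t = (L/a)^(1/b)
t = (119/1.802)^(1/1.219)
t = 66.037736^(1/1.219)

31.1069 min


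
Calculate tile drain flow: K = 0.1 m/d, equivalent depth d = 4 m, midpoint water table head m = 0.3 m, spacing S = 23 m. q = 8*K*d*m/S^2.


q = 8*K*d*m/S^2
q = 8*0.1*4*0.3/23^2
q = 0.9600 / 529

0.0018 m/d


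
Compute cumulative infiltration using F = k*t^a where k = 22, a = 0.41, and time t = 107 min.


F = k * t^a = 22 * 107^0.41
F = 22 * 6.792777

149.4411 mm


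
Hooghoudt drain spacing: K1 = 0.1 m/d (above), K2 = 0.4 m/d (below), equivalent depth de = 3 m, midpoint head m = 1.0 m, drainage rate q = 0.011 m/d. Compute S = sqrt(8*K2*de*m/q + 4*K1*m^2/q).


S^2 = 8*K2*de*m/q + 4*K1*m^2/q
S^2 = 8*0.4*3*1.0/0.011 + 4*0.1*1.0^2/0.011
S = sqrt(909.0909)

30.1511 m


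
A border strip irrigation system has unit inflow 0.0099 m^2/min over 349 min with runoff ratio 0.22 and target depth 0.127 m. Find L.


L = q*t/((1+r)*Z)
L = 0.0099*349/((1+0.22)*0.127)
L = 3.4551/0.15494

22.2996 m


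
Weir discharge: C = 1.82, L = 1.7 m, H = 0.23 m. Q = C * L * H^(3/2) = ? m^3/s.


Q = C * L * H^(3/2) = 1.82 * 1.7 * 0.23^1.5 = 1.82 * 1.7 * 0.110304

0.3413 m^3/s


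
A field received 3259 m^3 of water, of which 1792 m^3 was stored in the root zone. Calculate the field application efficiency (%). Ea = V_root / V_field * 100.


Ea = V_root / V_field * 100 = 1792 / 3259 * 100 = 54.9862%

54.9862 %


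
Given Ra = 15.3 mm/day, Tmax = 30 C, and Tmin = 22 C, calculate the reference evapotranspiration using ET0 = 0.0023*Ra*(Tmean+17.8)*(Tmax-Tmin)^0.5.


Tmean = (Tmax + Tmin)/2 = (30 + 22)/2 = 26.0
ET0 = 0.0023 * 15.3 * (26.0 + 17.8) * sqrt(30 - 22)
ET0 = 0.0023 * 15.3 * 43.8 * 2.828427

4.3595 mm/day


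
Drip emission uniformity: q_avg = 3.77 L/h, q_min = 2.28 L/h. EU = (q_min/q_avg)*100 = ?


EU = (q_min/q_avg)*100 = (2.28/3.77)*100 = 60.4775%

60.4775 %


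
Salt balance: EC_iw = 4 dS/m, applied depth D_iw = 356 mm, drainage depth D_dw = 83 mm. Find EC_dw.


EC_dw = EC_iw * D_iw / D_dw
EC_dw = 4 * 356 / 83
EC_dw = 1424 / 83

17.1566 dS/m


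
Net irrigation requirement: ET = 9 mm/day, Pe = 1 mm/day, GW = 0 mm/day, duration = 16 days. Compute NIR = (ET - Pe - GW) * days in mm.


Daily deficit = ET - Pe - GW = 9 - 1 - 0 = 8 mm/day
NIR = 8 * 16 = 128 mm

128.0000 mm


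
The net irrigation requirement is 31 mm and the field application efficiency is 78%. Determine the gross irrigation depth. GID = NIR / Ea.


Ea = 78% = 0.78
GID = NIR / Ea = 31 / 0.78 = 39.7436 mm

39.7436 mm


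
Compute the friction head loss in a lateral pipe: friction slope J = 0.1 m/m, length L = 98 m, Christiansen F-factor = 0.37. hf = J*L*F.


hf = J * L * F = 0.1 * 98 * 0.37 = 3.6260 m

3.6260 m


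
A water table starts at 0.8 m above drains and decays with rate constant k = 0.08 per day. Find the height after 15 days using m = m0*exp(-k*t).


m = m0 * exp(-k*t)
m = 0.8 * exp(-0.08 * 15)
m = 0.8 * exp(-1.2000)

0.2410 m


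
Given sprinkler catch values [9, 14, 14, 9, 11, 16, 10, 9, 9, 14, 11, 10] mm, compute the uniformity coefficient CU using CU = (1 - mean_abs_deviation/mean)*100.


mean = 11.333333 mm
MAD = 2.111111 mm
CU = (1 - 2.111111/11.333333)*100

81.3725 %


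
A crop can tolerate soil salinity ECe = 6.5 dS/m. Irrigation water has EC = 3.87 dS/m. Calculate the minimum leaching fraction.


LR = ECiw / (5*ECe - ECiw)
LR = 3.87 / (5*6.5 - 3.87)
LR = 3.87 / 28.6300

0.1352


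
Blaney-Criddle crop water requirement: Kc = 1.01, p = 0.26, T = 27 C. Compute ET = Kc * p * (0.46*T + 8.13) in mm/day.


ET = Kc * p * (0.46*T + 8.13)
ET = 1.01 * 0.26 * (0.46*27 + 8.13)
ET = 1.01 * 0.26 * 20.5500

5.3964 mm/day


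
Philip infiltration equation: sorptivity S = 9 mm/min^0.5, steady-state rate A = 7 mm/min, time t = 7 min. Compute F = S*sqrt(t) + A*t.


F = S*sqrt(t) + A*t
F = 9*sqrt(7) + 7*7
F = 9*2.645751 + 49

72.8118 mm


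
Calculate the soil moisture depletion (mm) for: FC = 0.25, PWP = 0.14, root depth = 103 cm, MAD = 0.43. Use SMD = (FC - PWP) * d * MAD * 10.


SMD = (FC - PWP) * d * MAD * 10
SMD = (0.25 - 0.14) * 103 * 0.43 * 10
SMD = 0.1100 * 103 * 0.43 * 10

48.7190 mm


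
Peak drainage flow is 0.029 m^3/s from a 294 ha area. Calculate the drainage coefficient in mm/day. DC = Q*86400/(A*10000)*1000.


DC = Q * 86400 / (A * 10000) * 1000
DC = 0.029 * 86400 / (294 * 10000) * 1000
DC = 2505600.0000 / 2940000

0.8522 mm/day


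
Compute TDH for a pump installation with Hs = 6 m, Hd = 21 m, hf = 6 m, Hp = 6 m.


TDH = Hs + Hd + hf + Hp = 6 + 21 + 6 + 6 = 39

39 m


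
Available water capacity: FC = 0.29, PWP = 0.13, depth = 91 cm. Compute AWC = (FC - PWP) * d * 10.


AWC = (FC - PWP) * d * 10
AWC = (0.29 - 0.13) * 91 * 10
AWC = 0.1600 * 91 * 10

145.6000 mm


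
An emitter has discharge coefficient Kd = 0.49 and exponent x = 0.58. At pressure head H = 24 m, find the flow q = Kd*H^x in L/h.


q = Kd * H^x = 0.49 * 24^0.58 = 0.49 * 6.317169

3.0954 L/h


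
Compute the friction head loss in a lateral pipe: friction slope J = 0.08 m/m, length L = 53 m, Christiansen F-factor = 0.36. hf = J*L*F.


hf = J * L * F = 0.08 * 53 * 0.36 = 1.5264 m

1.5264 m


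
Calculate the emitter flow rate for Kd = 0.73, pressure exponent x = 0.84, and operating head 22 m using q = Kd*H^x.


q = Kd * H^x = 0.73 * 22^0.84 = 0.73 * 13.416371

9.7940 L/h


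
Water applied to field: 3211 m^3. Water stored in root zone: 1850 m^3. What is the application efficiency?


Ea = V_root / V_field * 100 = 1850 / 3211 * 100 = 57.6145%

57.6145 %


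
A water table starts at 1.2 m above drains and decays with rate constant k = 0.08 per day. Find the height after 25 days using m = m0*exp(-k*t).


m = m0 * exp(-k*t)
m = 1.2 * exp(-0.08 * 25)
m = 1.2 * exp(-2.0000)

0.1624 m


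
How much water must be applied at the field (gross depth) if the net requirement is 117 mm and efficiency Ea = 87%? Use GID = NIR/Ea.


Ea = 87% = 0.87
GID = NIR / Ea = 117 / 0.87 = 134.4828 mm

134.4828 mm


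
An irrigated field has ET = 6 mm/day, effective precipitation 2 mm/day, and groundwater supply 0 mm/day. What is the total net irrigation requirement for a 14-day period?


Daily deficit = ET - Pe - GW = 6 - 2 - 0 = 4 mm/day
NIR = 4 * 14 = 56 mm

56.0000 mm


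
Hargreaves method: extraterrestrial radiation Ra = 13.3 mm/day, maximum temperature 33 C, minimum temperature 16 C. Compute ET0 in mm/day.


Tmean = (Tmax + Tmin)/2 = (33 + 16)/2 = 24.5
ET0 = 0.0023 * 13.3 * (24.5 + 17.8) * sqrt(33 - 16)
ET0 = 0.0023 * 13.3 * 42.3 * 4.123106

5.3351 mm/day


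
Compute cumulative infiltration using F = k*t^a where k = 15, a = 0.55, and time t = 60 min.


F = k * t^a = 15 * 60^0.55
F = 15 * 9.505680

142.5852 mm


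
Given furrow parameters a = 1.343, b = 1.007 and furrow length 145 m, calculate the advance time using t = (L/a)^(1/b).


t = (L/a)^(1/b)
t = (145/1.343)^(1/1.007)
t = 107.967238^(1/1.007)

104.5100 min


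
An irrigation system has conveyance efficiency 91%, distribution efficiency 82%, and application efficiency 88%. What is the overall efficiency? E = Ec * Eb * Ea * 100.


Ec = 0.91, Eb = 0.82, Ea = 0.88
E = 0.91 * 0.82 * 0.88 * 100 = 65.6656%

65.6656 %


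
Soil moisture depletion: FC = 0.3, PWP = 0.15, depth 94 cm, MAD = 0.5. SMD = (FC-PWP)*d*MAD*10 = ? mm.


SMD = (FC - PWP) * d * MAD * 10
SMD = (0.3 - 0.15) * 94 * 0.5 * 10
SMD = 0.1500 * 94 * 0.5 * 10

70.5000 mm


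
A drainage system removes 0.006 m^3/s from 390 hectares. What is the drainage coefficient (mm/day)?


DC = Q * 86400 / (A * 10000) * 1000
DC = 0.006 * 86400 / (390 * 10000) * 1000
DC = 518400.0000 / 3900000

0.1329 mm/day


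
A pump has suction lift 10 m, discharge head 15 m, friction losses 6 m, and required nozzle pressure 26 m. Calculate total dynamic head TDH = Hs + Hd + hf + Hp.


TDH = Hs + Hd + hf + Hp = 10 + 15 + 6 + 26 = 57

57 m


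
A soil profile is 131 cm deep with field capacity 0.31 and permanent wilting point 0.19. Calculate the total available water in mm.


AWC = (FC - PWP) * d * 10
AWC = (0.31 - 0.19) * 131 * 10
AWC = 0.1200 * 131 * 10

157.2000 mm


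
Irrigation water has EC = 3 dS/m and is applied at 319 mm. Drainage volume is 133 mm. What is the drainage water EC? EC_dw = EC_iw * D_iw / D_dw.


EC_dw = EC_iw * D_iw / D_dw
EC_dw = 3 * 319 / 133
EC_dw = 957 / 133

7.1955 dS/m


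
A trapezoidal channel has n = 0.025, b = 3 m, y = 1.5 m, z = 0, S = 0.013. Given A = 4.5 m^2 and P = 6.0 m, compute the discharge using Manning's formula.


R = A/P = 4.5/6.0 = 0.750000
Q = (1/0.025) * 4.5 * 0.750000^(2/3) * 0.013^0.5

16.9415 m^3/s


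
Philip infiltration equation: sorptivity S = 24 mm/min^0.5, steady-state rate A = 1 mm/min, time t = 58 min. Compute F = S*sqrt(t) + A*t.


F = S*sqrt(t) + A*t
F = 24*sqrt(58) + 1*58
F = 24*7.615773 + 58

240.7786 mm


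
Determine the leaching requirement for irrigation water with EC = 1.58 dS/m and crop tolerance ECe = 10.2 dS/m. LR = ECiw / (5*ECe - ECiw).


LR = ECiw / (5*ECe - ECiw)
LR = 1.58 / (5*10.2 - 1.58)
LR = 1.58 / 49.4200

0.0320


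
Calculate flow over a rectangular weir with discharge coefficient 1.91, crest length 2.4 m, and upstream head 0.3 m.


Q = C * L * H^(3/2) = 1.91 * 2.4 * 0.3^1.5 = 1.91 * 2.4 * 0.164317

0.7532 m^3/s


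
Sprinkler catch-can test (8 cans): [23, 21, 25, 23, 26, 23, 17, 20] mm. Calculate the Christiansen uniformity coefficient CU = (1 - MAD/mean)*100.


mean = 22.250000 mm
MAD = 2.187500 mm
CU = (1 - 2.187500/22.250000)*100

90.1685 %


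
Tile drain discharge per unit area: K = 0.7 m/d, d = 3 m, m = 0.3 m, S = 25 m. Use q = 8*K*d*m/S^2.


q = 8*K*d*m/S^2
q = 8*0.7*3*0.3/25^2
q = 5.0400 / 625

0.0081 m/d


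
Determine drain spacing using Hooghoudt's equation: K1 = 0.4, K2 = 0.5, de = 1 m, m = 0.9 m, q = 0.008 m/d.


S^2 = 8*K2*de*m/q + 4*K1*m^2/q
S^2 = 8*0.5*1*0.9/0.008 + 4*0.4*0.9^2/0.008
S = sqrt(612.0000)

24.7386 m


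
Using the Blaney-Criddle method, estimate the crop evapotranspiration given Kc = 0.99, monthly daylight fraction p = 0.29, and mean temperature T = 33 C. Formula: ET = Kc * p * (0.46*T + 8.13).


ET = Kc * p * (0.46*T + 8.13)
ET = 0.99 * 0.29 * (0.46*33 + 8.13)
ET = 0.99 * 0.29 * 23.3100

6.6923 mm/day


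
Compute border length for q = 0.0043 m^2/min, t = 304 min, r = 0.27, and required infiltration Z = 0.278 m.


L = q*t/((1+r)*Z)
L = 0.0043*304/((1+0.27)*0.278)
L = 1.3072/0.35306

3.7025 m


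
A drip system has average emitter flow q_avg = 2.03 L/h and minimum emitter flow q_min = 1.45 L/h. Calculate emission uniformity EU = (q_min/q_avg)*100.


EU = (q_min/q_avg)*100 = (1.45/2.03)*100 = 71.4286%

71.4286 %


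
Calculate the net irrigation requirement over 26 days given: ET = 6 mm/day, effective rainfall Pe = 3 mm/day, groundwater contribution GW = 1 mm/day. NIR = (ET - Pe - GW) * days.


Daily deficit = ET - Pe - GW = 6 - 3 - 1 = 2 mm/day
NIR = 2 * 26 = 52 mm

52.0000 mm


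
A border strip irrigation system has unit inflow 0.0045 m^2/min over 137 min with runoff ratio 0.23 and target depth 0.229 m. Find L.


L = q*t/((1+r)*Z)
L = 0.0045*137/((1+0.23)*0.229)
L = 0.6165/0.28167

2.1887 m


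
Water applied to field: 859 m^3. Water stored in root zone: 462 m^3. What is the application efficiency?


Ea = V_root / V_field * 100 = 462 / 859 * 100 = 53.7835%

53.7835 %


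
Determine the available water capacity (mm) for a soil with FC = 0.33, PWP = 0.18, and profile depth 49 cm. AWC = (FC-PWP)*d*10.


AWC = (FC - PWP) * d * 10
AWC = (0.33 - 0.18) * 49 * 10
AWC = 0.1500 * 49 * 10

73.5000 mm


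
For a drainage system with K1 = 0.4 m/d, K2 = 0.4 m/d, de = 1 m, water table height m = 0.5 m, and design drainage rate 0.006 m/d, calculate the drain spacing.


S^2 = 8*K2*de*m/q + 4*K1*m^2/q
S^2 = 8*0.4*1*0.5/0.006 + 4*0.4*0.5^2/0.006
S = sqrt(333.3333)

18.2574 m


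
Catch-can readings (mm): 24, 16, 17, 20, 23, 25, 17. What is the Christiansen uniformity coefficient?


mean = 20.285714 mm
MAD = 3.183673 mm
CU = (1 - 3.183673/20.285714)*100

84.3058 %


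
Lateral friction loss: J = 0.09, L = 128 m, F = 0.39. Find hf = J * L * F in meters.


hf = J * L * F = 0.09 * 128 * 0.39 = 4.4928 m

4.4928 m


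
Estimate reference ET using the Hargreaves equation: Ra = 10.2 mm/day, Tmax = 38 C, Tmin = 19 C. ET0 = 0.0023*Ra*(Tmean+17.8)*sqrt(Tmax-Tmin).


Tmean = (Tmax + Tmin)/2 = (38 + 19)/2 = 28.5
ET0 = 0.0023 * 10.2 * (28.5 + 17.8) * sqrt(38 - 19)
ET0 = 0.0023 * 10.2 * 46.3 * 4.358899

4.7346 mm/day


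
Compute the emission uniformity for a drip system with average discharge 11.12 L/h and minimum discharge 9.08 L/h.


EU = (q_min/q_avg)*100 = (9.08/11.12)*100 = 81.6547%

81.6547 %


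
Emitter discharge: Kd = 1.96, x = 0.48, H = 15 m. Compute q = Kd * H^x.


q = Kd * H^x = 1.96 * 15^0.48 = 1.96 * 3.668798

7.1908 L/h


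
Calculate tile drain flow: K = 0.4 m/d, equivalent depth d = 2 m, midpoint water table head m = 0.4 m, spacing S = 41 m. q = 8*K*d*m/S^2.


q = 8*K*d*m/S^2
q = 8*0.4*2*0.4/41^2
q = 2.5600 / 1681

0.0015 m/d


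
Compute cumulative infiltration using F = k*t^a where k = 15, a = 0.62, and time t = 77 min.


F = k * t^a = 15 * 77^0.62
F = 15 * 14.778292

221.6744 mm


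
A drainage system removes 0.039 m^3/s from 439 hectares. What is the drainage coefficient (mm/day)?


DC = Q * 86400 / (A * 10000) * 1000
DC = 0.039 * 86400 / (439 * 10000) * 1000
DC = 3369600.0000 / 4390000

0.7676 mm/day


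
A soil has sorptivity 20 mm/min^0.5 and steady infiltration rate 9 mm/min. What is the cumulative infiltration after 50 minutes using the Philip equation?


F = S*sqrt(t) + A*t
F = 20*sqrt(50) + 9*50
F = 20*7.071068 + 450

591.4214 mm


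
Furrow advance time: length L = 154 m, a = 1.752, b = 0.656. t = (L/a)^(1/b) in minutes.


t = (L/a)^(1/b)
t = (154/1.752)^(1/0.656)
t = 87.899543^(1/0.656)

919.1666 min


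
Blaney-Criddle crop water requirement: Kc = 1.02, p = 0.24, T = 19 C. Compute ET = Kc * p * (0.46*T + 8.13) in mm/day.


ET = Kc * p * (0.46*T + 8.13)
ET = 1.02 * 0.24 * (0.46*19 + 8.13)
ET = 1.02 * 0.24 * 16.8700

4.1298 mm/day


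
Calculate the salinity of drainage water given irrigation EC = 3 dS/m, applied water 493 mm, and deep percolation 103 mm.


EC_dw = EC_iw * D_iw / D_dw
EC_dw = 3 * 493 / 103
EC_dw = 1479 / 103

14.3592 dS/m


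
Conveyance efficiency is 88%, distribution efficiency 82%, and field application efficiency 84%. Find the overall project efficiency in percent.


Ec = 0.88, Eb = 0.82, Ea = 0.84
E = 0.88 * 0.82 * 0.84 * 100 = 60.6144%

60.6144 %


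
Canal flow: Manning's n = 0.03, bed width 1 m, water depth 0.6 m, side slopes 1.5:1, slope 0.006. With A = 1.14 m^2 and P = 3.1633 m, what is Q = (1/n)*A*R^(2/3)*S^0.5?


R = A/P = 1.14/3.1633 = 0.360383
Q = (1/0.03) * 1.14 * 0.360383^(2/3) * 0.006^0.5

1.4906 m^3/s


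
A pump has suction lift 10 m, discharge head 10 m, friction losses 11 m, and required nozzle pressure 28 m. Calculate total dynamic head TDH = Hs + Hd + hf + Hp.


TDH = Hs + Hd + hf + Hp = 10 + 10 + 11 + 28 = 59

59 m


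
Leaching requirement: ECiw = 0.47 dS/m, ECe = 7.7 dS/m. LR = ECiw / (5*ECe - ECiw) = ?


LR = ECiw / (5*ECe - ECiw)
LR = 0.47 / (5*7.7 - 0.47)
LR = 0.47 / 38.0300

0.0124


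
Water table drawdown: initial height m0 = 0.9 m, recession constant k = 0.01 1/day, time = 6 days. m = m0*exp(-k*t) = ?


m = m0 * exp(-k*t)
m = 0.9 * exp(-0.01 * 6)
m = 0.9 * exp(-0.0600)

0.8476 m


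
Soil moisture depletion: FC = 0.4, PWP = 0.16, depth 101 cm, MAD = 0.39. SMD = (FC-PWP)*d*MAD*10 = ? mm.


SMD = (FC - PWP) * d * MAD * 10
SMD = (0.4 - 0.16) * 101 * 0.39 * 10
SMD = 0.2400 * 101 * 0.39 * 10

94.5360 mm


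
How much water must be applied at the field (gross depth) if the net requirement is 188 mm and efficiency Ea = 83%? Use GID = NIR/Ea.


Ea = 83% = 0.83
GID = NIR / Ea = 188 / 0.83 = 226.5060 mm

226.5060 mm


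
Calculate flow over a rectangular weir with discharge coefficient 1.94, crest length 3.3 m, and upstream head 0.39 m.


Q = C * L * H^(3/2) = 1.94 * 3.3 * 0.39^1.5 = 1.94 * 3.3 * 0.243555

1.5592 m^3/s


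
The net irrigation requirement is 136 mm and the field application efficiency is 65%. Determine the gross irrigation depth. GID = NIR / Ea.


Ea = 65% = 0.65
GID = NIR / Ea = 136 / 0.65 = 209.2308 mm

209.2308 mm


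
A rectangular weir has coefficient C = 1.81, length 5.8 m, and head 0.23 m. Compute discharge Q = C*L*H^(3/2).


Q = C * L * H^(3/2) = 1.81 * 5.8 * 0.23^1.5 = 1.81 * 5.8 * 0.110304

1.1580 m^3/s


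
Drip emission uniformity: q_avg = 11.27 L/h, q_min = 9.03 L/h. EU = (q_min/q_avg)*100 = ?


EU = (q_min/q_avg)*100 = (9.03/11.27)*100 = 80.1242%

80.1242 %


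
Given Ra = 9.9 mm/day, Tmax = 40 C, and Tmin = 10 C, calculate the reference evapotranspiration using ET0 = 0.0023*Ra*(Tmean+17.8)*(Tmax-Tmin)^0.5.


Tmean = (Tmax + Tmin)/2 = (40 + 10)/2 = 25.0
ET0 = 0.0023 * 9.9 * (25.0 + 17.8) * sqrt(40 - 10)
ET0 = 0.0023 * 9.9 * 42.8 * 5.477226

5.3379 mm/day


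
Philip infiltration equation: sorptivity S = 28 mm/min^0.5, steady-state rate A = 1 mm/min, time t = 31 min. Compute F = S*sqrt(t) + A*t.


F = S*sqrt(t) + A*t
F = 28*sqrt(31) + 1*31
F = 28*5.567764 + 31

186.8974 mm


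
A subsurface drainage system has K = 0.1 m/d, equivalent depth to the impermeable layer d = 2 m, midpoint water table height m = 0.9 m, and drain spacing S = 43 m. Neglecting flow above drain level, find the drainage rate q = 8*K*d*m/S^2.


q = 8*K*d*m/S^2
q = 8*0.1*2*0.9/43^2
q = 1.4400 / 1849

7.7880e-04 m/d


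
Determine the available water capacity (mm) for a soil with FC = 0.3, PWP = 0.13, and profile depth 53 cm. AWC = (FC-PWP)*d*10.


AWC = (FC - PWP) * d * 10
AWC = (0.3 - 0.13) * 53 * 10
AWC = 0.1700 * 53 * 10

90.1000 mm


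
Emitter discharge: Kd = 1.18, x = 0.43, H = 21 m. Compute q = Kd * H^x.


q = Kd * H^x = 1.18 * 21^0.43 = 1.18 * 3.703005

4.3695 L/h


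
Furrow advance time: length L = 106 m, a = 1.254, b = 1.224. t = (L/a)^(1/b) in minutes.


t = (L/a)^(1/b)
t = (106/1.254)^(1/1.224)
t = 84.529506^(1/1.224)

37.5278 min


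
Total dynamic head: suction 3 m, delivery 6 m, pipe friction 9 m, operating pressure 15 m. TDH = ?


TDH = Hs + Hd + hf + Hp = 3 + 6 + 9 + 15 = 33

33 m


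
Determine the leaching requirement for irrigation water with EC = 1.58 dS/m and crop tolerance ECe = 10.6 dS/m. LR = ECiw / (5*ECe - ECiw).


LR = ECiw / (5*ECe - ECiw)
LR = 1.58 / (5*10.6 - 1.58)
LR = 1.58 / 51.4200

0.0307


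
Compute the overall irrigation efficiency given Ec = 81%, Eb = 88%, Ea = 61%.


Ec = 0.81, Eb = 0.88, Ea = 0.61
E = 0.81 * 0.88 * 0.61 * 100 = 43.4808%

43.4808 %


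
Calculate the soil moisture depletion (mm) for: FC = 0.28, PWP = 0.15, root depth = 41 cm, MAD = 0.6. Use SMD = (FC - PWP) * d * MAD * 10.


SMD = (FC - PWP) * d * MAD * 10
SMD = (0.28 - 0.15) * 41 * 0.6 * 10
SMD = 0.1300 * 41 * 0.6 * 10

31.9800 mm


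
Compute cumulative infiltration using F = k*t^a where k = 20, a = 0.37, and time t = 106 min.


F = k * t^a = 20 * 106^0.37
F = 20 * 5.615173

112.3035 mm


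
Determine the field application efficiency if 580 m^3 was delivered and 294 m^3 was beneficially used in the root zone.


Ea = V_root / V_field * 100 = 294 / 580 * 100 = 50.6897%

50.6897 %


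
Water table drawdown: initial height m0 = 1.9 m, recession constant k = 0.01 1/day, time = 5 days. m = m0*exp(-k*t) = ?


m = m0 * exp(-k*t)
m = 1.9 * exp(-0.01 * 5)
m = 1.9 * exp(-0.0500)

1.8073 m


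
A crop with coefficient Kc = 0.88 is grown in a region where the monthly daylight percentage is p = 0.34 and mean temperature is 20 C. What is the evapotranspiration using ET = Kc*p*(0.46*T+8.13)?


ET = Kc * p * (0.46*T + 8.13)
ET = 0.88 * 0.34 * (0.46*20 + 8.13)
ET = 0.88 * 0.34 * 17.3300

5.1851 mm/day


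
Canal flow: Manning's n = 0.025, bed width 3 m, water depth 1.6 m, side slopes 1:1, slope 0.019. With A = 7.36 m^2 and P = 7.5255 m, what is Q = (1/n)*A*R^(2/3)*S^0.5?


R = A/P = 7.36/7.5255 = 0.978008
Q = (1/0.025) * 7.36 * 0.978008^(2/3) * 0.019^0.5

39.9831 m^3/s


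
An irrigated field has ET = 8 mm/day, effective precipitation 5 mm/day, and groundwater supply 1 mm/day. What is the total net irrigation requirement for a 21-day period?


Daily deficit = ET - Pe - GW = 8 - 5 - 1 = 2 mm/day
NIR = 2 * 21 = 42 mm

42.0000 mm


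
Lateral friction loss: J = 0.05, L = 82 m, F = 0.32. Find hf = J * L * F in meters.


hf = J * L * F = 0.05 * 82 * 0.32 = 1.3120 m

1.3120 m


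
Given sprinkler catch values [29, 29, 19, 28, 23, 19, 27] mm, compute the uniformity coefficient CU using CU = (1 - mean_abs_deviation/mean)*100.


mean = 24.857143 mm
MAD = 3.877551 mm
CU = (1 - 3.877551/24.857143)*100

84.4007 %


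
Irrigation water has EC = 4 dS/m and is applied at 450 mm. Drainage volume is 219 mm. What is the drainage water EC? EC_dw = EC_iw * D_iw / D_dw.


EC_dw = EC_iw * D_iw / D_dw
EC_dw = 4 * 450 / 219
EC_dw = 1800 / 219

8.2192 dS/m


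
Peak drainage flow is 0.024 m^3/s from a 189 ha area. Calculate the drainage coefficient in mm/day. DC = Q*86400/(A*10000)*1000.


DC = Q * 86400 / (A * 10000) * 1000
DC = 0.024 * 86400 / (189 * 10000) * 1000
DC = 2073600.0000 / 1890000

1.0971 mm/day


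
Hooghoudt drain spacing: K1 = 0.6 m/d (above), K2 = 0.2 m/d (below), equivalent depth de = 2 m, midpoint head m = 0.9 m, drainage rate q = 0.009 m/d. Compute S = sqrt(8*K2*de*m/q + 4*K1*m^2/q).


S^2 = 8*K2*de*m/q + 4*K1*m^2/q
S^2 = 8*0.2*2*0.9/0.009 + 4*0.6*0.9^2/0.009
S = sqrt(536.0000)

23.1517 m


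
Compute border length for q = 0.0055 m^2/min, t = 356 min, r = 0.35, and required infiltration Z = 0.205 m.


L = q*t/((1+r)*Z)
L = 0.0055*356/((1+0.35)*0.205)
L = 1.958/0.27675

7.0750 m


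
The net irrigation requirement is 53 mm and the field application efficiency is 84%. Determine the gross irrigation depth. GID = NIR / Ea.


Ea = 84% = 0.84
GID = NIR / Ea = 53 / 0.84 = 63.0952 mm

63.0952 mm
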